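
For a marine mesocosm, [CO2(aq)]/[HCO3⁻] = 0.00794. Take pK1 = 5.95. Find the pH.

pH = 8.05

From K1 = [H⁺][HCO3⁻]/[CO2(aq)]:  pH = pK1 − log₁₀([CO2(aq)]/[HCO3⁻])
log₁₀(0.00794) = -2.100
pH = 5.95 − (-2.100) = 8.05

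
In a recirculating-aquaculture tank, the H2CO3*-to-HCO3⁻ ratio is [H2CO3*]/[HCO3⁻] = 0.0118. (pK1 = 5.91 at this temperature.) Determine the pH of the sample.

pH = 7.84

From K1 = [H⁺][HCO3⁻]/[H2CO3*]:  pH = pK1 − log₁₀([H2CO3*]/[HCO3⁻])
log₁₀(0.0118) = -1.928
pH = 5.91 − (-1.928) = 7.84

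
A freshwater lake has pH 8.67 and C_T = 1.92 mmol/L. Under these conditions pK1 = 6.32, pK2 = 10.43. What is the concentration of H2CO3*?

[CO2*] = 8.39 μmol/L

α₀ = 1 / (1 + K1/[H⁺] + K1K2/[H⁺]²) = 1 / (1 + 10^+2.35 + 10^+0.59)
   = 1 / (1 + 223.87 + 3.8905) = 1/228.76 = 0.004371
[CO2*] = α₀ × DIC = 0.004371 × 1.92 = 0.00839 mmol/L = 8.39 μmol/L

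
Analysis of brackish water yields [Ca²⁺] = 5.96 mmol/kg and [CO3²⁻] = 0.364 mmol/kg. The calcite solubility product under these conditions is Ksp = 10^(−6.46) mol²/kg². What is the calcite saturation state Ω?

Ω = 6.26

Ksp = 10^(−6.46) = 3.467×10^-7
Ω = [Ca²⁺][CO3²⁻]/Ksp = (5.96×10^-3)(0.364×10^-3) / 3.467×10^-7 = 6.26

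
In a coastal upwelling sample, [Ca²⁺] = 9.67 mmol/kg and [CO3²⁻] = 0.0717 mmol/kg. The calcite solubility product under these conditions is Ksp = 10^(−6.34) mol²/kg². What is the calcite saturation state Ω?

Ksp = 10^(−6.34) = 4.571×10^-7
Ω = [Ca²⁺][CO3²⁻]/Ksp = (9.67×10^-3)(0.0717×10^-3) / 4.571×10^-7 = 1.52

Ω = 1.52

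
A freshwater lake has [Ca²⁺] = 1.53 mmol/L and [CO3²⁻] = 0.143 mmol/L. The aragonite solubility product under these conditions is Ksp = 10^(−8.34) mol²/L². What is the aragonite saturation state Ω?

Ksp = 10^(−8.34) = 4.571×10^-9
Ω = [Ca²⁺][CO3²⁻]/Ksp = (1.53×10^-3)(0.143×10^-3) / 4.571×10^-9 = 47.9

Ω = 47.9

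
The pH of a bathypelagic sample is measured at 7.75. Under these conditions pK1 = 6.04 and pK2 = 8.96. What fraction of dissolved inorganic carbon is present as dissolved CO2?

α₀ = 1 / (1 + K1/[H⁺] + K1K2/[H⁺]²) = 1 / (1 + 10^+1.71 + 10^+0.50)
   = 1 / (1 + 51.286 + 3.1623) = 1/55.448 = 0.01803

α₀ = 0.0180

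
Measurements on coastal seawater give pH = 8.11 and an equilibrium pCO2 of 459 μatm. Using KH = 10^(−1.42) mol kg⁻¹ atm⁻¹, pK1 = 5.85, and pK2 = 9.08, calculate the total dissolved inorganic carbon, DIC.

DIC = 3.53 mmol/kg

[CO2*] = KH · pCO2 = 10^(−1.42) × 459×10^-6 = 1.745×10^-5 mol/kg
α₀ = 1/(1 + K1/[H⁺] + K1K2/[H⁺]²) = 1/(1 + 10^+2.26 + 10^+1.29) = 0.004939
DIC = [CO2*]/α₀ = 1.745×10^-5 / 0.004939 = 3.53 mmol/kg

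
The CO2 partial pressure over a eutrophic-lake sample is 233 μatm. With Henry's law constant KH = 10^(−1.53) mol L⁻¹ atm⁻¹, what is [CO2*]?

[CO2*] = 6.88 μmol/L

KH = 10^(−1.53) = 2.951×10^-2 mol L⁻¹ atm⁻¹
[CO2*] = KH · pCO2 = 2.951×10^-2 × 233×10^-6 atm = 6.88×10^-6 mol/L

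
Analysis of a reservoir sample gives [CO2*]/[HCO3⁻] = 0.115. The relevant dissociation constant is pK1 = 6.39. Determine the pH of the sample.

pH = 7.33

From K1 = [H⁺][HCO3⁻]/[CO2*]:  pH = pK1 − log₁₀([CO2*]/[HCO3⁻])
log₁₀(0.115) = -0.939
pH = 6.39 − (-0.939) = 7.33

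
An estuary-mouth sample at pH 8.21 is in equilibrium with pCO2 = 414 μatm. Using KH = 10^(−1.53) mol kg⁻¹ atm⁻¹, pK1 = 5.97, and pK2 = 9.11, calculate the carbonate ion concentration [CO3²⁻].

[CO3²⁻] = 0.267 mmol/kg

[CO2*] = KH · pCO2 = 10^(−1.53) × 414×10^-6 = 1.222×10^-5 mol/kg
α₀ = 1/(1 + K1/[H⁺] + K1K2/[H⁺]²) = 1/(1 + 10^+2.24 + 10^+1.34) = 0.005085
DIC = [CO2*]/α₀ = 1.222×10^-5 / 0.005085 = 2.403 mmol/kg
[CO3²⁻] = α₂·DIC; α₂ = 0.1112, so [CO3²⁻] = 0.1112 × 2.403 = 0.267 mmol/kg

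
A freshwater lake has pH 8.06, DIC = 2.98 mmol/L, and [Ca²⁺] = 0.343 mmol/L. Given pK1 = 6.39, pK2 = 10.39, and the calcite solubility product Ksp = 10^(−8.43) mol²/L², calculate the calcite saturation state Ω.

α₂ = 1 / (1 + [H⁺]/K2 + [H⁺]²/(K1K2)) = 1 / (1 + 10^+2.33 + 10^+0.66)
   = 1 / (1 + 213.80 + 4.5709) = 1/219.37 = 0.004559
[CO3²⁻] = α₂ × DIC = 0.004559 × 2.98 = 0.01358 mmol/L = 13.58 μmol/L
Ksp = 10^(−8.43) = 3.715×10^-9
Ω = [Ca²⁺][CO3²⁻]/Ksp = (0.343×10^-3)(1.358×10^-5) / 3.715×10^-9 = 1.25

Ω = 1.25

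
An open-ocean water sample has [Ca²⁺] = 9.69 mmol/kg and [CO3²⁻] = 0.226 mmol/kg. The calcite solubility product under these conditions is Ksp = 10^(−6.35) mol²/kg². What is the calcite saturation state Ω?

Ksp = 10^(−6.35) = 4.467×10^-7
Ω = [Ca²⁺][CO3²⁻]/Ksp = (9.69×10^-3)(0.226×10^-3) / 4.467×10^-7 = 4.90

Ω = 4.90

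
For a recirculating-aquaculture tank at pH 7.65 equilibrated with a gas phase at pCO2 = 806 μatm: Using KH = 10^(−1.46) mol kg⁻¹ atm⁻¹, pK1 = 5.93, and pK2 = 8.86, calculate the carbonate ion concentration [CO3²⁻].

[CO2*] = KH · pCO2 = 10^(−1.46) × 806×10^-6 = 2.795×10^-5 mol/kg
α₀ = 1/(1 + K1/[H⁺] + K1K2/[H⁺]²) = 1/(1 + 10^+1.72 + 10^+0.51) = 0.01763
DIC = [CO2*]/α₀ = 2.795×10^-5 / 0.01763 = 1.585 mmol/kg
[CO3²⁻] = α₂·DIC; α₂ = 0.05705, so [CO3²⁻] = 0.05705 × 1.585 = 0.0904 mmol/kg

[CO3²⁻] = 0.0904 mmol/kg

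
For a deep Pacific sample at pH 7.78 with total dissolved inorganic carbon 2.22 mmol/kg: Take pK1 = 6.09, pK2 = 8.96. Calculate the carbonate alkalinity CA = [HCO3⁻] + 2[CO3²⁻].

CA = 2.31 mmol/kg

CA = [HCO3⁻] + 2[CO3²⁻] = (α₁ + 2α₂)·DIC
At pH 7.78: [H⁺]/K1 = 10^-1.69 = 0.020417, K2/[H⁺] = 10^-1.18 = 0.066069
α₁ = 1/(1 + 0.020417 + 0.066069) = 1/1.0865 = 0.9204; α₂ = α₁·K2/[H⁺] = 0.06081
α₁ + 2α₂ = 1.0420
CA = 1.0420 × 2.22 = 2.31 mmol/kg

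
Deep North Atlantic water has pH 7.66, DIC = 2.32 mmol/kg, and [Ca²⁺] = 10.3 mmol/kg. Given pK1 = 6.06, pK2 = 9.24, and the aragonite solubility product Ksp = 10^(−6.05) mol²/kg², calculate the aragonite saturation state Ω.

Ω = 0.671

α₂ = 1 / (1 + [H⁺]/K2 + [H⁺]²/(K1K2)) = 1 / (1 + 10^+1.58 + 10^-0.02)
   = 1 / (1 + 38.019 + 0.95499) = 1/39.974 = 0.02502
[CO3²⁻] = α₂ × DIC = 0.02502 × 2.32 = 0.05804 mmol/kg
Ksp = 10^(−6.05) = 8.913×10^-7
Ω = [Ca²⁺][CO3²⁻]/Ksp = (10.3×10^-3)(5.804×10^-5) / 8.913×10^-7 = 0.671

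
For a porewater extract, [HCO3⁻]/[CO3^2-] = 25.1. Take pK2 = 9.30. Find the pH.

From K2 = [H⁺][CO3^2-]/[HCO3⁻]:  pH = pK2 − log₁₀([HCO3⁻]/[CO3^2-])
log₁₀(25.1) = +1.400
pH = 9.30 − (+1.400) = 7.90

pH = 7.90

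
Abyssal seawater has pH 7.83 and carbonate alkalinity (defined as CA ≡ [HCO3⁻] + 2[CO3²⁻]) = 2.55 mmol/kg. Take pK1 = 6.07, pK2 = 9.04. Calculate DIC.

DIC = 2.45 mmol/kg

CA = [HCO3⁻] + 2[CO3²⁻] = (α₁ + 2α₂)·DIC
At pH 7.83: [H⁺]/K1 = 10^-1.76 = 0.017378, K2/[H⁺] = 10^-1.21 = 0.061660
α₁ = 1/(1 + 0.017378 + 0.061660) = 1/1.0790 = 0.9268; α₂ = α₁·K2/[H⁺] = 0.05714
α₁ + 2α₂ = 1.0410
DIC = CA / (α₁ + 2α₂) = 2.55 / 1.0410 = 2.45 mmol/kg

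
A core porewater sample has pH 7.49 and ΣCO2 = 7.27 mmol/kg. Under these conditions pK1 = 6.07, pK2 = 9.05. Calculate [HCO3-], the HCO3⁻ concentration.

α₁ = 1 / (1 + [H⁺]/K1 + K2/[H⁺]) = 1 / (1 + 10^-1.42 + 10^-1.56)
   = 1 / (1 + 0.038019 + 0.027542) = 1/1.0656 = 0.9385
[HCO3⁻] = α₁ × DIC = 0.9385 × 7.27 = 6.82 mmol/kg

[HCO3⁻] = 6.82 mmol/kg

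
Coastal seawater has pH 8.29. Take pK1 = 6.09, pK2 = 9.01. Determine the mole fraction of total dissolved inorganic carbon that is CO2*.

α₀ = 1 / (1 + K1/[H⁺] + K1K2/[H⁺]²) = 1 / (1 + 10^+2.20 + 10^+1.48)
   = 1 / (1 + 158.49 + 30.200) = 1/189.69 = 0.005272

α₀ = 0.00527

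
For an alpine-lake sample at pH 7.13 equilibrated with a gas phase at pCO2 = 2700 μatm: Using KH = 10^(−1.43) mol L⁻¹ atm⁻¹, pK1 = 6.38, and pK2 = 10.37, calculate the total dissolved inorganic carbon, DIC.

[CO2*] = KH · pCO2 = 10^(−1.43) × 2700×10^-6 = 1.003×10^-4 mol/L
α₀ = 1/(1 + K1/[H⁺] + K1K2/[H⁺]²) = 1/(1 + 10^+0.75 + 10^-2.49) = 0.1509
DIC = [CO2*]/α₀ = 1.003×10^-4 / 0.1509 = 0.665 mmol/L

DIC = 0.665 mmol/L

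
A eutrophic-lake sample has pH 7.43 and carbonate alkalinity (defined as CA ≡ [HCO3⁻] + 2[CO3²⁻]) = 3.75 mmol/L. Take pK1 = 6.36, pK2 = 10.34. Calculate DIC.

CA = [HCO3⁻] + 2[CO3²⁻] = (α₁ + 2α₂)·DIC
At pH 7.43: [H⁺]/K1 = 10^-1.07 = 0.085114, K2/[H⁺] = 10^-2.91 = 0.0012303
α₁ = 1/(1 + 0.085114 + 0.0012303) = 1/1.0863 = 0.9205; α₂ = α₁·K2/[H⁺] = 0.001132
α₁ + 2α₂ = 0.9228
DIC = CA / (α₁ + 2α₂) = 3.75 / 0.9228 = 4.06 mmol/L

DIC = 4.06 mmol/L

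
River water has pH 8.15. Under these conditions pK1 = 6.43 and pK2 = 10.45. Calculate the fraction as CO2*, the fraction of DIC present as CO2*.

α₀ = 0.0186

α₀ = 1 / (1 + K1/[H⁺] + K1K2/[H⁺]²) = 1 / (1 + 10^+1.72 + 10^-0.58)
   = 1 / (1 + 52.481 + 0.26303) = 1/53.744 = 0.01861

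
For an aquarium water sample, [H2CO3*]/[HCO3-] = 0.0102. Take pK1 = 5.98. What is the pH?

From K1 = [H⁺][HCO3-]/[H2CO3*]:  pH = pK1 − log₁₀([H2CO3*]/[HCO3-])
log₁₀(0.0102) = -1.991
pH = 5.98 − (-1.991) = 7.97

pH = 7.97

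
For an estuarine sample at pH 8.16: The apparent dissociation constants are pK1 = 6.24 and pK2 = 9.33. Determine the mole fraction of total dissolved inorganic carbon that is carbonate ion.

α₂ = 1 / (1 + [H⁺]/K2 + [H⁺]²/(K1K2)) = 1 / (1 + 10^+1.17 + 10^-0.75)
   = 1 / (1 + 14.791 + 0.17783) = 1/15.969 = 0.06262

α₂ = 0.0626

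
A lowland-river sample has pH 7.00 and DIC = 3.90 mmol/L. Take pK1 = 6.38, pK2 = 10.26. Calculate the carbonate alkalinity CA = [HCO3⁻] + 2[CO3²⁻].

CA = [HCO3⁻] + 2[CO3²⁻] = (α₁ + 2α₂)·DIC
At pH 7.00: [H⁺]/K1 = 10^-0.62 = 0.23988, K2/[H⁺] = 10^-3.26 = 0.00054954
α₁ = 1/(1 + 0.23988 + 0.00054954) = 1/1.2404 = 0.8062; α₂ = α₁·K2/[H⁺] = 0.0004430
α₁ + 2α₂ = 0.8071
CA = 0.8071 × 3.90 = 3.15 mmol/L

CA = 3.15 mmol/L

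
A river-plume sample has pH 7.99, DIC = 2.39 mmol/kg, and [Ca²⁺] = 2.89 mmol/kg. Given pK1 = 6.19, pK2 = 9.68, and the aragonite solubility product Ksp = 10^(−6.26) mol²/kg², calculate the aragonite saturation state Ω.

α₂ = 1 / (1 + [H⁺]/K2 + [H⁺]²/(K1K2)) = 1 / (1 + 10^+1.69 + 10^-0.11)
   = 1 / (1 + 48.978 + 0.77625) = 1/50.754 = 0.01970
[CO3²⁻] = α₂ × DIC = 0.01970 × 2.39 = 0.04709 mmol/kg
Ksp = 10^(−6.26) = 5.495×10^-7
Ω = [Ca²⁺][CO3²⁻]/Ksp = (2.89×10^-3)(4.709×10^-5) / 5.495×10^-7 = 0.248

Ω = 0.248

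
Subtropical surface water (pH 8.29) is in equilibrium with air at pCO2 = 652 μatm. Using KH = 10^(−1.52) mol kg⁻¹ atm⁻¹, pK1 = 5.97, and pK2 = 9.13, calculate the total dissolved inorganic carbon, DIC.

DIC = 4.73 mmol/kg

[CO2*] = KH · pCO2 = 10^(−1.52) × 652×10^-6 = 1.969×10^-5 mol/kg
α₀ = 1/(1 + K1/[H⁺] + K1K2/[H⁺]²) = 1/(1 + 10^+2.32 + 10^+1.48) = 0.004164
DIC = [CO2*]/α₀ = 1.969×10^-5 / 0.004164 = 4.73 mmol/kg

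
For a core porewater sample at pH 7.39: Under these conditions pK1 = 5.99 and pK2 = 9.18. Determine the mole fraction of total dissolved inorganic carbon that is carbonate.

α₂ = 1 / (1 + [H⁺]/K2 + [H⁺]²/(K1K2)) = 1 / (1 + 10^+1.79 + 10^+0.39)
   = 1 / (1 + 61.660 + 2.4547) = 1/65.114 = 0.01536

α₂ = 0.0154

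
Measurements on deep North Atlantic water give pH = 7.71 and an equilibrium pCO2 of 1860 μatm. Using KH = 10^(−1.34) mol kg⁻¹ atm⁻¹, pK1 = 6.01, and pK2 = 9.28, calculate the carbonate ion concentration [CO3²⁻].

[CO3²⁻] = 0.115 mmol/kg

[CO2*] = KH · pCO2 = 10^(−1.34) × 1860×10^-6 = 8.502×10^-5 mol/kg
α₀ = 1/(1 + K1/[H⁺] + K1K2/[H⁺]²) = 1/(1 + 10^+1.70 + 10^+0.13) = 0.01906
DIC = [CO2*]/α₀ = 8.502×10^-5 / 0.01906 = 4.461 mmol/kg
[CO3²⁻] = α₂·DIC; α₂ = 0.02571, so [CO3²⁻] = 0.02571 × 4.461 = 0.115 mmol/kg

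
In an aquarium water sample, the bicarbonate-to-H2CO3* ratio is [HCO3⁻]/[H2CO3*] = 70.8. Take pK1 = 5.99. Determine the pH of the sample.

From K1 = [H⁺][HCO3⁻]/[H2CO3*]:  pH = pK1 + log₁₀([HCO3⁻]/[H2CO3*])
log₁₀(70.8) = +1.850
pH = 5.99 + (+1.850) = 7.84

pH = 7.84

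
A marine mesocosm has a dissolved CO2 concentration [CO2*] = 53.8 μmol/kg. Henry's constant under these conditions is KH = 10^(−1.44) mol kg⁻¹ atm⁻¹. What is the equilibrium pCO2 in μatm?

KH = 10^(−1.44) = 3.631×10^-2 mol kg⁻¹ atm⁻¹
pCO2 = [CO2*]/KH = 53.8×10^-6 / 3.631×10^-2 = 1.48×10^-3 atm = 1480 μatm

pCO2 = 1480 μatm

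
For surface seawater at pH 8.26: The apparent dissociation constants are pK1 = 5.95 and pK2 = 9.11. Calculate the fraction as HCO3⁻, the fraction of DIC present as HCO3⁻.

α₁ = 1 / (1 + [H⁺]/K1 + K2/[H⁺]) = 1 / (1 + 10^-2.31 + 10^-0.85)
   = 1 / (1 + 0.0048978 + 0.14125) = 1/1.1462 = 0.8725

α₁ = 0.872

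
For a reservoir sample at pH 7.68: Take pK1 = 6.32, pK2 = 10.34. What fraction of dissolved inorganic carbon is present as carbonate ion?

α₂ = 1 / (1 + [H⁺]/K2 + [H⁺]²/(K1K2)) = 1 / (1 + 10^+2.66 + 10^+1.30)
   = 1 / (1 + 457.09 + 19.953) = 1/478.04 = 0.002092

α₂ = 0.00209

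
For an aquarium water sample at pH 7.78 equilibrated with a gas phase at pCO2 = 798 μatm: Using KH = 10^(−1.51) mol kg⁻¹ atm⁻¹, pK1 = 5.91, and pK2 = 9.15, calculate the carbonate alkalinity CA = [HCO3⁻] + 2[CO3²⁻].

CA = 1.98 mmol/kg

[CO2*] = KH · pCO2 = 10^(−1.51) × 798×10^-6 = 2.466×10^-5 mol/kg
α₀ = 1/(1 + K1/[H⁺] + K1K2/[H⁺]²) = 1/(1 + 10^+1.87 + 10^+0.50) = 0.01277
DIC = [CO2*]/α₀ = 2.466×10^-5 / 0.01277 = 1.931 mmol/kg
CA = (α₁ + 2α₂)·DIC = (0.9468 + 2×0.04039) × 1.931 = 1.98 mmol/kg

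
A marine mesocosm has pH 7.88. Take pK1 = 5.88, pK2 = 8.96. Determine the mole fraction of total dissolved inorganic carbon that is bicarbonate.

α₁ = 1 / (1 + [H⁺]/K1 + K2/[H⁺]) = 1 / (1 + 10^-2.00 + 10^-1.08)
   = 1 / (1 + 0.010000 + 0.083176) = 1/1.0932 = 0.9148

α₁ = 0.915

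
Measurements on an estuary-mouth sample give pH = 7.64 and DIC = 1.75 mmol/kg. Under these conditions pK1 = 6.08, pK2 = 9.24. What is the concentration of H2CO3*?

[CO2*] = 0.0458 mmol/kg

α₀ = 1 / (1 + K1/[H⁺] + K1K2/[H⁺]²) = 1 / (1 + 10^+1.56 + 10^-0.04)
   = 1 / (1 + 36.308 + 0.91201) = 1/38.220 = 0.02616
[CO2*] = α₀ × DIC = 0.02616 × 1.75 = 0.0458 mmol/kg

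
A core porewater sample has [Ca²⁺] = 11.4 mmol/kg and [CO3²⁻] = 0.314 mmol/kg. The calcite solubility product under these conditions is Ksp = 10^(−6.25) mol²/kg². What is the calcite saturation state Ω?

Ω = 6.37

Ksp = 10^(−6.25) = 5.623×10^-7
Ω = [Ca²⁺][CO3²⁻]/Ksp = (11.4×10^-3)(0.314×10^-3) / 5.623×10^-7 = 6.37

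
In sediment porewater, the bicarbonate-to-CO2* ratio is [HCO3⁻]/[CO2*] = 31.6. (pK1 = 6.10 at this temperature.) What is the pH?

From K1 = [H⁺][HCO3⁻]/[CO2*]:  pH = pK1 + log₁₀([HCO3⁻]/[CO2*])
log₁₀(31.6) = +1.500
pH = 6.10 + (+1.500) = 7.60

pH = 7.60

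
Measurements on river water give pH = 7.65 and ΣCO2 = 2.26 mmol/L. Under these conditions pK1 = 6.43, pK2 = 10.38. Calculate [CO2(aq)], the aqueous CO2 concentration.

α₀ = 1 / (1 + K1/[H⁺] + K1K2/[H⁺]²) = 1 / (1 + 10^+1.22 + 10^-1.51)
   = 1 / (1 + 16.596 + 0.030903) = 1/17.627 = 0.05673
[CO2*] = α₀ × DIC = 0.05673 × 2.26 = 0.128 mmol/L

[CO2*] = 0.128 mmol/L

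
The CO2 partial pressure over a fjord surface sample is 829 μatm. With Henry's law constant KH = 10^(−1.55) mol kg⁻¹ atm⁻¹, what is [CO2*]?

KH = 10^(−1.55) = 2.818×10^-2 mol kg⁻¹ atm⁻¹
[CO2*] = KH · pCO2 = 2.818×10^-2 × 829×10^-6 atm = 2.34×10^-5 mol/kg

[CO2*] = 23.4 μmol/kg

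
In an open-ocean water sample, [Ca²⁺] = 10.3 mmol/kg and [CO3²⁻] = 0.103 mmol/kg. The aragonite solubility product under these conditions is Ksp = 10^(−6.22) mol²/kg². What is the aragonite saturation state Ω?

Ksp = 10^(−6.22) = 6.026×10^-7
Ω = [Ca²⁺][CO3²⁻]/Ksp = (10.3×10^-3)(0.103×10^-3) / 6.026×10^-7 = 1.76

Ω = 1.76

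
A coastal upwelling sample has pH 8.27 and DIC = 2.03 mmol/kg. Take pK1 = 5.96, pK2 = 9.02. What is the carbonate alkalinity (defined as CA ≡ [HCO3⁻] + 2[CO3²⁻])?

CA = [HCO3⁻] + 2[CO3²⁻] = (α₁ + 2α₂)·DIC
At pH 8.27: [H⁺]/K1 = 10^-2.31 = 0.0048978, K2/[H⁺] = 10^-0.75 = 0.17783
α₁ = 1/(1 + 0.0048978 + 0.17783) = 1/1.1827 = 0.8455; α₂ = α₁·K2/[H⁺] = 0.1504
α₁ + 2α₂ = 1.1462
CA = 1.1462 × 2.03 = 2.33 mmol/kg

CA = 2.33 mmol/kg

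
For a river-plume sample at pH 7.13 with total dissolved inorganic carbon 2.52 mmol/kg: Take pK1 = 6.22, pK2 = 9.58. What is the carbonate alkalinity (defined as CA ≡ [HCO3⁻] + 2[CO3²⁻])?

CA = [HCO3⁻] + 2[CO3²⁻] = (α₁ + 2α₂)·DIC
At pH 7.13: [H⁺]/K1 = 10^-0.91 = 0.12303, K2/[H⁺] = 10^-2.45 = 0.0035481
α₁ = 1/(1 + 0.12303 + 0.0035481) = 1/1.1266 = 0.8876; α₂ = α₁·K2/[H⁺] = 0.003149
α₁ + 2α₂ = 0.8939
CA = 0.8939 × 2.52 = 2.25 mmol/kg

CA = 2.25 mmol/kg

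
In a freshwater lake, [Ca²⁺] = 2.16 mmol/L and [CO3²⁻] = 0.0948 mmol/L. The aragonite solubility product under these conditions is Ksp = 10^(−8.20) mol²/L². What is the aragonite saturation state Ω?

Ksp = 10^(−8.20) = 6.310×10^-9
Ω = [Ca²⁺][CO3²⁻]/Ksp = (2.16×10^-3)(0.0948×10^-3) / 6.310×10^-9 = 32.5

Ω = 32.5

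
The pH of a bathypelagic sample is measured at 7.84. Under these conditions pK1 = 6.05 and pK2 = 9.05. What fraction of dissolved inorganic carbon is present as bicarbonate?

α₁ = 0.928

α₁ = 1 / (1 + [H⁺]/K1 + K2/[H⁺]) = 1 / (1 + 10^-1.79 + 10^-1.21)
   = 1 / (1 + 0.016218 + 0.061660) = 1/1.0779 = 0.9277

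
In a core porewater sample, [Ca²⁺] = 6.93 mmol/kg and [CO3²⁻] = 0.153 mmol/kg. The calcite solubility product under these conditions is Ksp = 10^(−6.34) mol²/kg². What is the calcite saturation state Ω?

Ω = 2.32

Ksp = 10^(−6.34) = 4.571×10^-7
Ω = [Ca²⁺][CO3²⁻]/Ksp = (6.93×10^-3)(0.153×10^-3) / 4.571×10^-7 = 2.32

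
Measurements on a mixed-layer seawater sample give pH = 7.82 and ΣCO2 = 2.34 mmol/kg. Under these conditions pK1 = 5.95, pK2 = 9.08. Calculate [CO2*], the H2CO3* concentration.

α₀ = 1 / (1 + K1/[H⁺] + K1K2/[H⁺]²) = 1 / (1 + 10^+1.87 + 10^+0.61)
   = 1 / (1 + 74.131 + 4.0738) = 1/79.205 = 0.01263
[CO2*] = α₀ × DIC = 0.01263 × 2.34 = 0.0295 mmol/kg

[CO2*] = 0.0295 mmol/kg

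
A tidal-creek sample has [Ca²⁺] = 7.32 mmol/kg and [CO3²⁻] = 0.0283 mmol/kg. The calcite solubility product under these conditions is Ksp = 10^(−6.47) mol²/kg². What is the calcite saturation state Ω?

Ksp = 10^(−6.47) = 3.388×10^-7
Ω = [Ca²⁺][CO3²⁻]/Ksp = (7.32×10^-3)(0.0283×10^-3) / 3.388×10^-7 = 0.611

Ω = 0.611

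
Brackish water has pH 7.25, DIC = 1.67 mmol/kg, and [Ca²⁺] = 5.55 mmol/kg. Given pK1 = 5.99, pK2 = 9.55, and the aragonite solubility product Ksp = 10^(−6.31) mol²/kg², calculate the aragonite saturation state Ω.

Ω = 0.0895

α₂ = 1 / (1 + [H⁺]/K2 + [H⁺]²/(K1K2)) = 1 / (1 + 10^+2.30 + 10^+1.04)
   = 1 / (1 + 199.53 + 10.965) = 1/211.49 = 0.004728
[CO3²⁻] = α₂ × DIC = 0.004728 × 1.67 = 0.007896 mmol/kg = 7.896 μmol/kg
Ksp = 10^(−6.31) = 4.898×10^-7
Ω = [Ca²⁺][CO3²⁻]/Ksp = (5.55×10^-3)(7.896×10^-6) / 4.898×10^-7 = 0.0895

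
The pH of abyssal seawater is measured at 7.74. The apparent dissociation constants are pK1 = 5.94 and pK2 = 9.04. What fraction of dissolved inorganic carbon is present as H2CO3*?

α₀ = 0.0149

α₀ = 1 / (1 + K1/[H⁺] + K1K2/[H⁺]²) = 1 / (1 + 10^+1.80 + 10^+0.50)
   = 1 / (1 + 63.096 + 3.1623) = 1/67.258 = 0.01487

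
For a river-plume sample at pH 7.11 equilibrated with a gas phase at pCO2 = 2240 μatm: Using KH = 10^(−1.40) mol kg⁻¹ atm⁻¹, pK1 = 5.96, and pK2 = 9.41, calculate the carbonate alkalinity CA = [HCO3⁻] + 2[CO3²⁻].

[CO2*] = KH · pCO2 = 10^(−1.40) × 2240×10^-6 = 8.918×10^-5 mol/kg
α₀ = 1/(1 + K1/[H⁺] + K1K2/[H⁺]²) = 1/(1 + 10^+1.15 + 10^-1.15) = 0.06581
DIC = [CO2*]/α₀ = 8.918×10^-5 / 0.06581 = 1.355 mmol/kg
CA = (α₁ + 2α₂)·DIC = (0.9295 + 2×0.004659) × 1.355 = 1.27 mmol/kg

CA = 1.27 mmol/kg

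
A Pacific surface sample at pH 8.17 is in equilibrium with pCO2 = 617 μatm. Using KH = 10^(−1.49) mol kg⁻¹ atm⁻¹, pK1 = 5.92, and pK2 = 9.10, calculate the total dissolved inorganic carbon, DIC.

DIC = 3.99 mmol/kg

[CO2*] = KH · pCO2 = 10^(−1.49) × 617×10^-6 = 1.997×10^-5 mol/kg
α₀ = 1/(1 + K1/[H⁺] + K1K2/[H⁺]²) = 1/(1 + 10^+2.25 + 10^+1.32) = 0.005007
DIC = [CO2*]/α₀ = 1.997×10^-5 / 0.005007 = 3.99 mmol/kg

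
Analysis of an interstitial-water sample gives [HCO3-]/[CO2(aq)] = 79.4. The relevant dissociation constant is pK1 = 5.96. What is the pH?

pH = 7.86

From K1 = [H⁺][HCO3-]/[CO2(aq)]:  pH = pK1 + log₁₀([HCO3-]/[CO2(aq)])
log₁₀(79.4) = +1.900
pH = 5.96 + (+1.900) = 7.86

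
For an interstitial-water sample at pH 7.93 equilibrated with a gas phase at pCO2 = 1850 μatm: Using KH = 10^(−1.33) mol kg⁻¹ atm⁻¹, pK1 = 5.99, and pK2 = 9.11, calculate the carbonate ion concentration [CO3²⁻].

[CO3²⁻] = 0.498 mmol/kg

[CO2*] = KH · pCO2 = 10^(−1.33) × 1850×10^-6 = 8.653×10^-5 mol/kg
α₀ = 1/(1 + K1/[H⁺] + K1K2/[H⁺]²) = 1/(1 + 10^+1.94 + 10^+0.76) = 0.01066
DIC = [CO2*]/α₀ = 8.653×10^-5 / 0.01066 = 8.121 mmol/kg
[CO3²⁻] = α₂·DIC; α₂ = 0.06131, so [CO3²⁻] = 0.06131 × 8.121 = 0.498 mmol/kg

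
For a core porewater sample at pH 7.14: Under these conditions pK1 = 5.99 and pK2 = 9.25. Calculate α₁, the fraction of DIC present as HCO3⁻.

α₁ = 1 / (1 + [H⁺]/K1 + K2/[H⁺]) = 1 / (1 + 10^-1.15 + 10^-2.11)
   = 1 / (1 + 0.070795 + 0.0077625) = 1/1.0786 = 0.9272

α₁ = 0.927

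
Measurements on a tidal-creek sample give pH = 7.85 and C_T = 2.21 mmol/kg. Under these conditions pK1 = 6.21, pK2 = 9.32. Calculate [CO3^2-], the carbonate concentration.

[CO3²⁻] = 0.0709 mmol/kg

α₂ = 1 / (1 + [H⁺]/K2 + [H⁺]²/(K1K2)) = 1 / (1 + 10^+1.47 + 10^-0.17)
   = 1 / (1 + 29.512 + 0.67608) = 1/31.188 = 0.03206
[CO3²⁻] = α₂ × DIC = 0.03206 × 2.21 = 0.0709 mmol/kg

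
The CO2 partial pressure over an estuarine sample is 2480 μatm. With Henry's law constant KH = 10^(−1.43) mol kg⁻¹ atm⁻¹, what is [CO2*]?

KH = 10^(−1.43) = 3.715×10^-2 mol kg⁻¹ atm⁻¹
[CO2*] = KH · pCO2 = 3.715×10^-2 × 2480×10^-6 atm = 9.21×10^-5 mol/kg

[CO2*] = 92.1 μmol/kg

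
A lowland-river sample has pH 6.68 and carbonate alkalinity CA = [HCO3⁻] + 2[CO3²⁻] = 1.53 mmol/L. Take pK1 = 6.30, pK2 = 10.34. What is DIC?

DIC = 2.17 mmol/L

CA = [HCO3⁻] + 2[CO3²⁻] = (α₁ + 2α₂)·DIC
At pH 6.68: [H⁺]/K1 = 10^-0.38 = 0.41687, K2/[H⁺] = 10^-3.66 = 0.00021878
α₁ = 1/(1 + 0.41687 + 0.00021878) = 1/1.4171 = 0.7057; α₂ = α₁·K2/[H⁺] = 0.0001544
α₁ + 2α₂ = 0.7060
DIC = CA / (α₁ + 2α₂) = 1.53 / 0.7060 = 2.17 mmol/L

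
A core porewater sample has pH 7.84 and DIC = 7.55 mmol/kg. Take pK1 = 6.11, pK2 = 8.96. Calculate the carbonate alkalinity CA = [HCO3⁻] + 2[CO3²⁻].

CA = 7.94 mmol/kg

CA = [HCO3⁻] + 2[CO3²⁻] = (α₁ + 2α₂)·DIC
At pH 7.84: [H⁺]/K1 = 10^-1.73 = 0.018621, K2/[H⁺] = 10^-1.12 = 0.075858
α₁ = 1/(1 + 0.018621 + 0.075858) = 1/1.0945 = 0.9137; α₂ = α₁·K2/[H⁺] = 0.06931
α₁ + 2α₂ = 1.0523
CA = 1.0523 × 7.55 = 7.94 mmol/kg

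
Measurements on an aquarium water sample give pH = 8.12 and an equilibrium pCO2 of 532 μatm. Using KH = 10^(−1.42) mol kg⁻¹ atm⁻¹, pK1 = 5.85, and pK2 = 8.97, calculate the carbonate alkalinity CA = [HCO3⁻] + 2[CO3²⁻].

[CO2*] = KH · pCO2 = 10^(−1.42) × 532×10^-6 = 2.023×10^-5 mol/kg
α₀ = 1/(1 + K1/[H⁺] + K1K2/[H⁺]²) = 1/(1 + 10^+2.27 + 10^+1.42) = 0.004684
DIC = [CO2*]/α₀ = 2.023×10^-5 / 0.004684 = 4.318 mmol/kg
CA = (α₁ + 2α₂)·DIC = (0.8721 + 2×0.1232) × 4.318 = 4.83 mmol/kg

CA = 4.83 mmol/kg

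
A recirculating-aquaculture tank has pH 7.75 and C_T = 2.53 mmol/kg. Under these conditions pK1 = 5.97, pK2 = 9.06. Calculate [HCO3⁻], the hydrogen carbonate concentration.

α₁ = 1 / (1 + [H⁺]/K1 + K2/[H⁺]) = 1 / (1 + 10^-1.78 + 10^-1.31)
   = 1 / (1 + 0.016596 + 0.048978) = 1/1.0656 = 0.9385
[HCO3⁻] = α₁ × DIC = 0.9385 × 2.53 = 2.37 mmol/kg

[HCO3⁻] = 2.37 mmol/kg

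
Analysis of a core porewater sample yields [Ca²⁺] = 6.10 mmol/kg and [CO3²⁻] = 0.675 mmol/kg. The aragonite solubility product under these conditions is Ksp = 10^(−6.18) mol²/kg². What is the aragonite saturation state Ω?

Ksp = 10^(−6.18) = 6.607×10^-7
Ω = [Ca²⁺][CO3²⁻]/Ksp = (6.10×10^-3)(0.675×10^-3) / 6.607×10^-7 = 6.23

Ω = 6.23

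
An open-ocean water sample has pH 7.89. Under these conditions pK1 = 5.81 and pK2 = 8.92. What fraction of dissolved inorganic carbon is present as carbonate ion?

α₂ = 1 / (1 + [H⁺]/K2 + [H⁺]²/(K1K2)) = 1 / (1 + 10^+1.03 + 10^-1.05)
   = 1 / (1 + 10.715 + 0.089125) = 1/11.804 = 0.08471

α₂ = 0.0847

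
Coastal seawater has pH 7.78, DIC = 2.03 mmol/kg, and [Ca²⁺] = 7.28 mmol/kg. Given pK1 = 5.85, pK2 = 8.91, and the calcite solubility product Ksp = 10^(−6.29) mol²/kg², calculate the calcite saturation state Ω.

Ω = 1.97

α₂ = 1 / (1 + [H⁺]/K2 + [H⁺]²/(K1K2)) = 1 / (1 + 10^+1.13 + 10^-0.80)
   = 1 / (1 + 13.490 + 0.15849) = 1/14.648 = 0.06827
[CO3²⁻] = α₂ × DIC = 0.06827 × 2.03 = 0.1386 mmol/kg
Ksp = 10^(−6.29) = 5.129×10^-7
Ω = [Ca²⁺][CO3²⁻]/Ksp = (7.28×10^-3)(1.386×10^-4) / 5.129×10^-7 = 1.97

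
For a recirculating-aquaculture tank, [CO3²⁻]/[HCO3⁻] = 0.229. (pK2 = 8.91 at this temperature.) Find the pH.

From K2 = [H⁺][CO3²⁻]/[HCO3⁻]:  pH = pK2 + log₁₀([CO3²⁻]/[HCO3⁻])
log₁₀(0.229) = -0.640
pH = 8.91 + (-0.640) = 8.27

pH = 8.27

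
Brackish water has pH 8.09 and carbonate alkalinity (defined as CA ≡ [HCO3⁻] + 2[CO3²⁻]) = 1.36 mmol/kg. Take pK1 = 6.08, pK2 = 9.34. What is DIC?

DIC = 1.30 mmol/kg

CA = [HCO3⁻] + 2[CO3²⁻] = (α₁ + 2α₂)·DIC
At pH 8.09: [H⁺]/K1 = 10^-2.01 = 0.0097724, K2/[H⁺] = 10^-1.25 = 0.056234
α₁ = 1/(1 + 0.0097724 + 0.056234) = 1/1.0660 = 0.9381; α₂ = α₁·K2/[H⁺] = 0.05275
α₁ + 2α₂ = 1.0436
DIC = CA / (α₁ + 2α₂) = 1.36 / 1.0436 = 1.30 mmol/kg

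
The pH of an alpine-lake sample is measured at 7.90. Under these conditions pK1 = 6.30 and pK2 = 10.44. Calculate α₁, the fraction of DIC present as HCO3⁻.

α₁ = 1 / (1 + [H⁺]/K1 + K2/[H⁺]) = 1 / (1 + 10^-1.60 + 10^-2.54)
   = 1 / (1 + 0.025119 + 0.0028840) = 1/1.0280 = 0.9728

α₁ = 0.973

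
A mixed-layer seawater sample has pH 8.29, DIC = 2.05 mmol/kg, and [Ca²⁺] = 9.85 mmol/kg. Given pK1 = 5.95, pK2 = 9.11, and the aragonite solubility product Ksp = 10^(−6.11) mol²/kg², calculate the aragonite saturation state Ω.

Ω = 3.41

α₂ = 1 / (1 + [H⁺]/K2 + [H⁺]²/(K1K2)) = 1 / (1 + 10^+0.82 + 10^-1.52)
   = 1 / (1 + 6.6069 + 0.030200) = 1/7.6371 = 0.1309
[CO3²⁻] = α₂ × DIC = 0.1309 × 2.05 = 0.2684 mmol/kg
Ksp = 10^(−6.11) = 7.762×10^-7
Ω = [Ca²⁺][CO3²⁻]/Ksp = (9.85×10^-3)(2.684×10^-4) / 7.762×10^-7 = 3.41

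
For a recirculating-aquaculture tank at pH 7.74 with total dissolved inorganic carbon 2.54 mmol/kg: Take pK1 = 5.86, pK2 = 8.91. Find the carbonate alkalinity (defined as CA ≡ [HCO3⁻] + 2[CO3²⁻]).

CA = [HCO3⁻] + 2[CO3²⁻] = (α₁ + 2α₂)·DIC
At pH 7.74: [H⁺]/K1 = 10^-1.88 = 0.013183, K2/[H⁺] = 10^-1.17 = 0.067608
α₁ = 1/(1 + 0.013183 + 0.067608) = 1/1.0808 = 0.9252; α₂ = α₁·K2/[H⁺] = 0.06255
α₁ + 2α₂ = 1.0504
CA = 1.0504 × 2.54 = 2.67 mmol/kg

CA = 2.67 mmol/kg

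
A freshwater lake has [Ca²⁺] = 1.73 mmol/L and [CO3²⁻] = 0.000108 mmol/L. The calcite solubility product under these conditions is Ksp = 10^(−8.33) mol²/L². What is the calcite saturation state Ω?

Ω = 0.0399

Ksp = 10^(−8.33) = 4.677×10^-9
Ω = [Ca²⁺][CO3²⁻]/Ksp = (1.73×10^-3)(0.000108×10^-3) / 4.677×10^-9 = 0.0399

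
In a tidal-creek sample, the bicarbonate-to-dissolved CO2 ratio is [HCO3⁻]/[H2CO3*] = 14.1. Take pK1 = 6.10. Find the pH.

pH = 7.25

From K1 = [H⁺][HCO3⁻]/[H2CO3*]:  pH = pK1 + log₁₀([HCO3⁻]/[H2CO3*])
log₁₀(14.1) = +1.149
pH = 6.10 + (+1.149) = 7.25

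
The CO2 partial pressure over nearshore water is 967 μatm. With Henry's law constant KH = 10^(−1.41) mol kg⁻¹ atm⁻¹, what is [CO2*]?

[CO2*] = 37.6 μmol/kg

KH = 10^(−1.41) = 3.890×10^-2 mol kg⁻¹ atm⁻¹
[CO2*] = KH · pCO2 = 3.890×10^-2 × 967×10^-6 atm = 3.76×10^-5 mol/kg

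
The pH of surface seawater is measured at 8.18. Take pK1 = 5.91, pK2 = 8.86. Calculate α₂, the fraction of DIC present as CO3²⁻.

α₂ = 0.172

α₂ = 1 / (1 + [H⁺]/K2 + [H⁺]²/(K1K2)) = 1 / (1 + 10^+0.68 + 10^-1.59)
   = 1 / (1 + 4.7863 + 0.025704) = 1/5.8120 = 0.1721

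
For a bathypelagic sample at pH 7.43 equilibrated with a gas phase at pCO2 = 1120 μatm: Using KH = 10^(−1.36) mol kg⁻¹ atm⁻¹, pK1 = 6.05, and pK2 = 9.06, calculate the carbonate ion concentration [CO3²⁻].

[CO2*] = KH · pCO2 = 10^(−1.36) × 1120×10^-6 = 4.889×10^-5 mol/kg
α₀ = 1/(1 + K1/[H⁺] + K1K2/[H⁺]²) = 1/(1 + 10^+1.38 + 10^-0.25) = 0.03914
DIC = [CO2*]/α₀ = 4.889×10^-5 / 0.03914 = 1.249 mmol/kg
[CO3²⁻] = α₂·DIC; α₂ = 0.02201, so [CO3²⁻] = 0.02201 × 1.249 = 0.0275 mmol/kg

[CO3²⁻] = 0.0275 mmol/kg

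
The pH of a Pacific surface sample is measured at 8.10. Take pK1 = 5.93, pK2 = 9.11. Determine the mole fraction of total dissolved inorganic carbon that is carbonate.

α₂ = 1 / (1 + [H⁺]/K2 + [H⁺]²/(K1K2)) = 1 / (1 + 10^+1.01 + 10^-1.16)
   = 1 / (1 + 10.233 + 0.069183) = 1/11.302 = 0.08848

α₂ = 0.0885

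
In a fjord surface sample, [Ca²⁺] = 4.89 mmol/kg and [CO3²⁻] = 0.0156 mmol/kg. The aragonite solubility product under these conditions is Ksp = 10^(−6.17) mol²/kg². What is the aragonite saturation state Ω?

Ksp = 10^(−6.17) = 6.761×10^-7
Ω = [Ca²⁺][CO3²⁻]/Ksp = (4.89×10^-3)(0.0156×10^-3) / 6.761×10^-7 = 0.113

Ω = 0.113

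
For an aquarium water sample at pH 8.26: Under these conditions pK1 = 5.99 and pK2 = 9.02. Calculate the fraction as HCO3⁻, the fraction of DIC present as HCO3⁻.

α₁ = 0.848

α₁ = 1 / (1 + [H⁺]/K1 + K2/[H⁺]) = 1 / (1 + 10^-2.27 + 10^-0.76)
   = 1 / (1 + 0.0053703 + 0.17378) = 1/1.1792 = 0.8481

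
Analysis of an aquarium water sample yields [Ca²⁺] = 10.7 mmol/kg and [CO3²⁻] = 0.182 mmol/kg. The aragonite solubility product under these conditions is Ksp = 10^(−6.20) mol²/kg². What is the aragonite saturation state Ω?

Ksp = 10^(−6.20) = 6.310×10^-7
Ω = [Ca²⁺][CO3²⁻]/Ksp = (10.7×10^-3)(0.182×10^-3) / 6.310×10^-7 = 3.09

Ω = 3.09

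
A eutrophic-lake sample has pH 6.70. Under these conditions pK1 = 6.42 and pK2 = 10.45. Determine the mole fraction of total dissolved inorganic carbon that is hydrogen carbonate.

α₁ = 0.656

α₁ = 1 / (1 + [H⁺]/K1 + K2/[H⁺]) = 1 / (1 + 10^-0.28 + 10^-3.75)
   = 1 / (1 + 0.52481 + 0.00017783) = 1/1.5250 = 0.6557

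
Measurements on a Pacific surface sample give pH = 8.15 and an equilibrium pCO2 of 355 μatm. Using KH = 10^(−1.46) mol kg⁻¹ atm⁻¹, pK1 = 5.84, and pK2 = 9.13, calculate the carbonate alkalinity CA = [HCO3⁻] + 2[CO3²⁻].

CA = 3.04 mmol/kg

[CO2*] = KH · pCO2 = 10^(−1.46) × 355×10^-6 = 1.231×10^-5 mol/kg
α₀ = 1/(1 + K1/[H⁺] + K1K2/[H⁺]²) = 1/(1 + 10^+2.31 + 10^+1.33) = 0.004414
DIC = [CO2*]/α₀ = 1.231×10^-5 / 0.004414 = 2.789 mmol/kg
CA = (α₁ + 2α₂)·DIC = (0.9012 + 2×0.09437) × 2.789 = 3.04 mmol/kg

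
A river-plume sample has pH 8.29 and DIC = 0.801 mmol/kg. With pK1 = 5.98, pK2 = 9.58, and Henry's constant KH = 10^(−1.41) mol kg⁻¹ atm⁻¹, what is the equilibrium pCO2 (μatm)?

pCO2 = 95.5 μatm

α₀ = 1 / (1 + K1/[H⁺] + K1K2/[H⁺]²) = 1 / (1 + 10^+2.31 + 10^+1.02)
   = 1 / (1 + 204.17 + 10.471) = 1/215.65 = 0.004637
[CO2*] = α₀ × DIC = 0.004637 × 0.801 = 0.003714 mmol/kg = 3.714 μmol/kg
pCO2 = [CO2*]/KH = 3.714×10^-6 / 3.890×10^-2 = 95.5 μatm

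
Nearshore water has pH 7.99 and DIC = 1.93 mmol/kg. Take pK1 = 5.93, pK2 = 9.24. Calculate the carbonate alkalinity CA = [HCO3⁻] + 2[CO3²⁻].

CA = [HCO3⁻] + 2[CO3²⁻] = (α₁ + 2α₂)·DIC
At pH 7.99: [H⁺]/K1 = 10^-2.06 = 0.0087096, K2/[H⁺] = 10^-1.25 = 0.056234
α₁ = 1/(1 + 0.0087096 + 0.056234) = 1/1.0649 = 0.9390; α₂ = α₁·K2/[H⁺] = 0.05280
α₁ + 2α₂ = 1.0446
CA = 1.0446 × 1.93 = 2.02 mmol/kg

CA = 2.02 mmol/kg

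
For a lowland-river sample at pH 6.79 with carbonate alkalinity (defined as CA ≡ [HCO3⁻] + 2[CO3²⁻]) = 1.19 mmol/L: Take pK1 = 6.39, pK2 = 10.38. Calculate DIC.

CA = [HCO3⁻] + 2[CO3²⁻] = (α₁ + 2α₂)·DIC
At pH 6.79: [H⁺]/K1 = 10^-0.40 = 0.39811, K2/[H⁺] = 10^-3.59 = 0.00025704
α₁ = 1/(1 + 0.39811 + 0.00025704) = 1/1.3984 = 0.7151; α₂ = α₁·K2/[H⁺] = 0.0001838
α₁ + 2α₂ = 0.7155
DIC = CA / (α₁ + 2α₂) = 1.19 / 0.7155 = 1.66 mmol/L

DIC = 1.66 mmol/L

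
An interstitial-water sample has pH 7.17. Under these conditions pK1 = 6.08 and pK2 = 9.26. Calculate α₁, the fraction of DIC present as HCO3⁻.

α₁ = 0.918

α₁ = 1 / (1 + [H⁺]/K1 + K2/[H⁺]) = 1 / (1 + 10^-1.09 + 10^-2.09)
   = 1 / (1 + 0.081283 + 0.0081283) = 1/1.0894 = 0.9179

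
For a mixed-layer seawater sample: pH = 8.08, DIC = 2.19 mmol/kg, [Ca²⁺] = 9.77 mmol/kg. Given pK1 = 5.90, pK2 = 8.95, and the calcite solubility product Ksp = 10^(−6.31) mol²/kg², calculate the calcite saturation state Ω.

α₂ = 1 / (1 + [H⁺]/K2 + [H⁺]²/(K1K2)) = 1 / (1 + 10^+0.87 + 10^-1.31)
   = 1 / (1 + 7.4131 + 0.048978) = 1/8.4621 = 0.1182
[CO3²⁻] = α₂ × DIC = 0.1182 × 2.19 = 0.2588 mmol/kg
Ksp = 10^(−6.31) = 4.898×10^-7
Ω = [Ca²⁺][CO3²⁻]/Ksp = (9.77×10^-3)(2.588×10^-4) / 4.898×10^-7 = 5.16

Ω = 5.16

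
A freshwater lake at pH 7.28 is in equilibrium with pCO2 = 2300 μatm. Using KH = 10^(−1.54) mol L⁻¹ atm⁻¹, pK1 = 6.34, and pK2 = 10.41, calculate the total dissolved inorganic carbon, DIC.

[CO2*] = KH · pCO2 = 10^(−1.54) × 2300×10^-6 = 6.633×10^-5 mol/L
α₀ = 1/(1 + K1/[H⁺] + K1K2/[H⁺]²) = 1/(1 + 10^+0.94 + 10^-2.19) = 0.1029
DIC = [CO2*]/α₀ = 6.633×10^-5 / 0.1029 = 0.644 mmol/L

DIC = 0.644 mmol/L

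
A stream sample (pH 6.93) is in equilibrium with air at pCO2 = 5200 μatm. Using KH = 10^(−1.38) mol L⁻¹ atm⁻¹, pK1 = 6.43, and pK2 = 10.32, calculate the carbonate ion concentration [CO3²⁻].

[CO2*] = KH · pCO2 = 10^(−1.38) × 5200×10^-6 = 2.168×10^-4 mol/L
α₀ = 1/(1 + K1/[H⁺] + K1K2/[H⁺]²) = 1/(1 + 10^+0.50 + 10^-2.89) = 0.2402
DIC = [CO2*]/α₀ = 2.168×10^-4 / 0.2402 = 0.9025 mmol/L
[CO3²⁻] = α₂·DIC; α₂ = 0.0003094, so [CO3²⁻] = 0.0003094 × 0.9025 = 0.000279 mmol/L = 0.279 μmol/L

[CO3²⁻] = 0.279 μmol/L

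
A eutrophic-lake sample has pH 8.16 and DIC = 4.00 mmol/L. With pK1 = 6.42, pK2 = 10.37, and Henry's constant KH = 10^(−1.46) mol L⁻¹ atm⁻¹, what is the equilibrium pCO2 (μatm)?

pCO2 = 2050 μatm

α₀ = 1 / (1 + K1/[H⁺] + K1K2/[H⁺]²) = 1 / (1 + 10^+1.74 + 10^-0.47)
   = 1 / (1 + 54.954 + 0.33884) = 1/56.293 = 0.01776
[CO2*] = α₀ × DIC = 0.01776 × 4.00 = 0.07106 mmol/L
pCO2 = [CO2*]/KH = 7.106×10^-5 / 3.467×10^-2 = 2050 μatm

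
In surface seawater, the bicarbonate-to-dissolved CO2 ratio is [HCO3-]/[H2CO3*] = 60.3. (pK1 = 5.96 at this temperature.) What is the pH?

From K1 = [H⁺][HCO3-]/[H2CO3*]:  pH = pK1 + log₁₀([HCO3-]/[H2CO3*])
log₁₀(60.3) = +1.780
pH = 5.96 + (+1.780) = 7.74

pH = 7.74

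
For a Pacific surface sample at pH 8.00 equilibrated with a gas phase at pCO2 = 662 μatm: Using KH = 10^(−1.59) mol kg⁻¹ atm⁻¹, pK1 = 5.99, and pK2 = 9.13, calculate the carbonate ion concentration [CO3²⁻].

[CO3²⁻] = 0.129 mmol/kg

[CO2*] = KH · pCO2 = 10^(−1.59) × 662×10^-6 = 1.702×10^-5 mol/kg
α₀ = 1/(1 + K1/[H⁺] + K1K2/[H⁺]²) = 1/(1 + 10^+2.01 + 10^+0.88) = 0.009016
DIC = [CO2*]/α₀ = 1.702×10^-5 / 0.009016 = 1.887 mmol/kg
[CO3²⁻] = α₂·DIC; α₂ = 0.06839, so [CO3²⁻] = 0.06839 × 1.887 = 0.129 mmol/kg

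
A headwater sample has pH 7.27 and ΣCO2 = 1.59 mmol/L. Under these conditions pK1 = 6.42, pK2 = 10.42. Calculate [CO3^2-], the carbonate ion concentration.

[CO3²⁻] = 0.986 μmol/L

α₂ = 1 / (1 + [H⁺]/K2 + [H⁺]²/(K1K2)) = 1 / (1 + 10^+3.15 + 10^+2.30)
   = 1 / (1 + 1412.5 + 199.53) = 1/1613.1 = 0.0006199
[CO3²⁻] = α₂ × DIC = 0.0006199 × 1.59 = 0.000986 mmol/L = 0.986 μmol/L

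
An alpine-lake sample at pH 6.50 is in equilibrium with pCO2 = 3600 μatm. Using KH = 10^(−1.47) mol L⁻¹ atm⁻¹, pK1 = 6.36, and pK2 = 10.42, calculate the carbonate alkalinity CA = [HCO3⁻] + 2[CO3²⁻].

CA = 0.168 mmol/L

[CO2*] = KH · pCO2 = 10^(−1.47) × 3600×10^-6 = 1.220×10^-4 mol/L
α₀ = 1/(1 + K1/[H⁺] + K1K2/[H⁺]²) = 1/(1 + 10^+0.14 + 10^-3.78) = 0.4201
DIC = [CO2*]/α₀ = 1.220×10^-4 / 0.4201 = 0.2904 mmol/L
CA = (α₁ + 2α₂)·DIC = (0.5799 + 2×6.971×10^-5) × 0.2904 = 0.168 mmol/L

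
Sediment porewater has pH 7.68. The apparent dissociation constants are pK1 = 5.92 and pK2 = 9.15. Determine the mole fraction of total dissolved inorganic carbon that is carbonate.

α₂ = 0.0322

α₂ = 1 / (1 + [H⁺]/K2 + [H⁺]²/(K1K2)) = 1 / (1 + 10^+1.47 + 10^-0.29)
   = 1 / (1 + 29.512 + 0.51286) = 1/31.025 = 0.03223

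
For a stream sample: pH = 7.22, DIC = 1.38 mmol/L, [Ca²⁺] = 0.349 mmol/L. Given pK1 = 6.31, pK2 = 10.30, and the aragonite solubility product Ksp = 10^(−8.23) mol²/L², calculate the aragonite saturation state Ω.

α₂ = 1 / (1 + [H⁺]/K2 + [H⁺]²/(K1K2)) = 1 / (1 + 10^+3.08 + 10^+2.17)
   = 1 / (1 + 1202.3 + 147.91) = 1/1351.2 = 0.0007401
[CO3²⁻] = α₂ × DIC = 0.0007401 × 1.38 = 0.001021 mmol/L = 1.021 μmol/L
Ksp = 10^(−8.23) = 5.888×10^-9
Ω = [Ca²⁺][CO3²⁻]/Ksp = (0.349×10^-3)(1.021×10^-6) / 5.888×10^-9 = 0.0605

Ω = 0.0605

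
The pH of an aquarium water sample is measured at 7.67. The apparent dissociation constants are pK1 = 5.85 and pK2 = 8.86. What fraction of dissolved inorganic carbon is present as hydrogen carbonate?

α₁ = 0.926

α₁ = 1 / (1 + [H⁺]/K1 + K2/[H⁺]) = 1 / (1 + 10^-1.82 + 10^-1.19)
   = 1 / (1 + 0.015136 + 0.064565) = 1/1.0797 = 0.9262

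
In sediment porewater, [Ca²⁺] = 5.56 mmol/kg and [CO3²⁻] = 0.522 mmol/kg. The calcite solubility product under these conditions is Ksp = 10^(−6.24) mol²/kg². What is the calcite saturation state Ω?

Ω = 5.04

Ksp = 10^(−6.24) = 5.754×10^-7
Ω = [Ca²⁺][CO3²⁻]/Ksp = (5.56×10^-3)(0.522×10^-3) / 5.754×10^-7 = 5.04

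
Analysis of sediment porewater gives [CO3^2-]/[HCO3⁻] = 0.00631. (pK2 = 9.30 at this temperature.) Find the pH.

pH = 7.10

From K2 = [H⁺][CO3^2-]/[HCO3⁻]:  pH = pK2 + log₁₀([CO3^2-]/[HCO3⁻])
log₁₀(0.00631) = -2.200
pH = 9.30 + (-2.200) = 7.10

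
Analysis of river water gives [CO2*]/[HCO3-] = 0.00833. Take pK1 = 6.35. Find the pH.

pH = 8.43

From K1 = [H⁺][HCO3-]/[CO2*]:  pH = pK1 − log₁₀([CO2*]/[HCO3-])
log₁₀(0.00833) = -2.079
pH = 6.35 − (-2.079) = 8.43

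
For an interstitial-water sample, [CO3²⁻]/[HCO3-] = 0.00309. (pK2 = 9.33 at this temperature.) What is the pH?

pH = 6.82

From K2 = [H⁺][CO3²⁻]/[HCO3-]:  pH = pK2 + log₁₀([CO3²⁻]/[HCO3-])
log₁₀(0.00309) = -2.510
pH = 9.33 + (-2.510) = 6.82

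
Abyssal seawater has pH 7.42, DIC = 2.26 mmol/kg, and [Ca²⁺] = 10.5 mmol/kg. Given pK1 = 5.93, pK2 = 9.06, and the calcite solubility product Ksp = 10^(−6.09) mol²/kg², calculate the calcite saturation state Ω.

Ω = 0.634

α₂ = 1 / (1 + [H⁺]/K2 + [H⁺]²/(K1K2)) = 1 / (1 + 10^+1.64 + 10^+0.15)
   = 1 / (1 + 43.652 + 1.4125) = 1/46.064 = 0.02171
[CO3²⁻] = α₂ × DIC = 0.02171 × 2.26 = 0.04906 mmol/kg
Ksp = 10^(−6.09) = 8.128×10^-7
Ω = [Ca²⁺][CO3²⁻]/Ksp = (10.5×10^-3)(4.906×10^-5) / 8.128×10^-7 = 0.634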